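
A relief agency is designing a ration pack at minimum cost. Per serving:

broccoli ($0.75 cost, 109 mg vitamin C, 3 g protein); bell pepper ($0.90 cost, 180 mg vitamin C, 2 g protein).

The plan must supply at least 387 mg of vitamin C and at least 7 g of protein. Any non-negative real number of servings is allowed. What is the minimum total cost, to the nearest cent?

$2.24

broccoli only: max(387/109, 7/3) = 3.55 servings → $2.66.
bell pepper only: max(387/180, 7/2) = 3.5 servings → $3.15.
broccoli + bell pepper with both tight: 1.509 servings and 1.236 servings → $2.24.
Cheapest feasible corner: $2.24.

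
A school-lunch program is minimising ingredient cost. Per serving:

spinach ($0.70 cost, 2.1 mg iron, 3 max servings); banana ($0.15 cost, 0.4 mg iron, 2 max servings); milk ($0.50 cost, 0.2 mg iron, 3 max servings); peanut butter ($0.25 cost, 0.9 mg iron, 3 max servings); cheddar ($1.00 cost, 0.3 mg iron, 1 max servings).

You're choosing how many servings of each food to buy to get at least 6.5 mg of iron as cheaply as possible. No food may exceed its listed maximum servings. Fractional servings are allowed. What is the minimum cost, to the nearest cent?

Cost per mg of iron: peanut butter $0.2778, spinach $0.3333, banana $0.3750, milk $2.5000, cheddar $3.3333.
Take 3 servings of peanut butter: +2.7 mg iron for $0.75 (total $0.75, still need 3.8 mg).
Take 1.81 servings of spinach: +3.8 mg iron for $1.27 (total $2.02, still need 0.0 mg).
Filling from the cheapest source first is optimal under one linear minimum: $2.02.

$2.02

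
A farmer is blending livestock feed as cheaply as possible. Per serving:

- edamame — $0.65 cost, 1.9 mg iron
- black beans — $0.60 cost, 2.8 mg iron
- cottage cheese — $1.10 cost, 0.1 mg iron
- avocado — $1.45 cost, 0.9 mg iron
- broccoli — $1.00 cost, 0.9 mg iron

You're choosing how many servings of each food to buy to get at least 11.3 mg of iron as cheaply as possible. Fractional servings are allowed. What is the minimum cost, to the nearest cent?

$2.42

Cost per mg of iron: black beans $0.2143, edamame $0.3421, broccoli $1.1111, avocado $1.6111, cottage cheese $11.0000.
With no serving limits, use only black beans: 11.3 mg / 2.8 mg = 4.036 servings × $0.60 = $2.42.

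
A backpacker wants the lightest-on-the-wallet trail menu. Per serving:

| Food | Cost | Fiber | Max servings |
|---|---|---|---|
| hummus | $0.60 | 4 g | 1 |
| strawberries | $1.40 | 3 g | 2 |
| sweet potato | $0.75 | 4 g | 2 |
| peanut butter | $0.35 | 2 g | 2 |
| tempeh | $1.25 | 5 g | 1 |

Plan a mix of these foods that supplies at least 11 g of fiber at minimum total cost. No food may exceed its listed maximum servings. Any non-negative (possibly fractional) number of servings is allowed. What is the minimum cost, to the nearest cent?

Cost per g of fiber: hummus $0.1500, peanut butter $0.1750, sweet potato $0.1875, tempeh $0.2500, strawberries $0.4667.
Take 1 serving of hummus: +4.0 g fiber for $0.60 (total $0.60, still need 7.0 g).
Take 2 servings of peanut butter: +4.0 g fiber for $0.70 (total $1.30, still need 3.0 g).
Take 0.75 servings of sweet potato: +3.0 g fiber for $0.56 (total $1.86, still need 0.0 g).
Greedy by cheapest-per-g is optimal for a single linear constraint, so the minimum cost is $1.86.

$1.86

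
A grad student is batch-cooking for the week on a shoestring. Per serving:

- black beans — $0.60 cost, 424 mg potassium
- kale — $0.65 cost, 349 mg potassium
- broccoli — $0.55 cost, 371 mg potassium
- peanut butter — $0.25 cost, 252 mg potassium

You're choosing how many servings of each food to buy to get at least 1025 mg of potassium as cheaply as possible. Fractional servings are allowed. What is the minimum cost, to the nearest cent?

Cost per mg of potassium: peanut butter $0.0010, black beans $0.0014, broccoli $0.0015, kale $0.0019.
With no serving limits, use only peanut butter: 1025 mg / 252 mg = 4.067 servings × $0.25 = $1.02.

$1.02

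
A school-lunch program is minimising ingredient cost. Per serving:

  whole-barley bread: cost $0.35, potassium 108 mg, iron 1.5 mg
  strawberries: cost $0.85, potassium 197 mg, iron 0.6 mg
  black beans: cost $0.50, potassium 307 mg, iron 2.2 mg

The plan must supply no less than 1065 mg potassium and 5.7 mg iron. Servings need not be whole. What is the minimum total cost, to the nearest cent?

The cheapest plan sits at a corner of the feasible region — with two constraints it uses at most two foods.
whole-barley bread only: max(1065/108, 5.7/1.5) = 9.861 servings → $3.45.
strawberries only: max(1065/197, 5.7/0.6) = 9.5 servings → $8.07.
black beans only: max(1065/307, 5.7/2.2) = 3.469 servings → $1.73.
whole-barley bread + strawberries with both tight: 2.098 servings and 4.256 servings → $4.35.
whole-barley bread + black beans: intersection lies outside the first quadrant.
strawberries + black beans with both tight: 2.38 servings and 1.942 servings → $2.99.
So the least-cost plan costs $1.73.

$1.73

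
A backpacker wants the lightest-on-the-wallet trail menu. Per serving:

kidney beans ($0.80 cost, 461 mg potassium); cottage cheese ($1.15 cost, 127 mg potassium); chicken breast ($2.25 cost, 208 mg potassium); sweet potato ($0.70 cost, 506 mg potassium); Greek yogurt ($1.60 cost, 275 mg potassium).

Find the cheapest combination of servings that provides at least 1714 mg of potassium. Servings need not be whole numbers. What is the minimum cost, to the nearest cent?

Cost per mg of potassium: sweet potato $0.0014, kidney beans $0.0017, Greek yogurt $0.0058, cottage cheese $0.0091, chicken breast $0.0108.
With no serving limits, use only sweet potato: 1714 mg / 506 mg = 3.387 servings × $0.70 = $2.37.

$2.37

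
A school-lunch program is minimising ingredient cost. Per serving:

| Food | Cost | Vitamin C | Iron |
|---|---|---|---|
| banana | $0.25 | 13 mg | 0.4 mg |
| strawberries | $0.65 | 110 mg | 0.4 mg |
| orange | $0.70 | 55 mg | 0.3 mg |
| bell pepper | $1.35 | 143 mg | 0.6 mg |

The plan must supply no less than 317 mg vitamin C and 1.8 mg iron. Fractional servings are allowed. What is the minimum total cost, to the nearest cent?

$2.19

Check every corner: each single food scaled to meet both minima, and each pair solved so both constraints bind.
banana only: max(317/13, 1.8/0.4) = 24.38 servings → $6.10.
strawberries only: max(317/110, 1.8/0.4) = 4.5 servings → $2.92.
orange only: max(317/55, 1.8/0.3) = 6 servings → $4.20.
bell pepper only: max(317/143, 1.8/0.6) = 3 servings → $4.05.
banana + strawberries with both tight: 1.835 servings and 2.665 servings → $2.19.
banana + orange with both tight: 0.2155 servings and 5.713 servings → $4.05.
banana + bell pepper with both tight: 1.36 servings and 2.093 servings → $3.17.
strawberries + orange with both targets exact would need a negative amount; discard.
strawberries + bell pepper with both targets exact would need a negative amount; discard.
orange + bell pepper with both targets exact would need a negative amount; discard.
So the least-cost plan costs $2.19.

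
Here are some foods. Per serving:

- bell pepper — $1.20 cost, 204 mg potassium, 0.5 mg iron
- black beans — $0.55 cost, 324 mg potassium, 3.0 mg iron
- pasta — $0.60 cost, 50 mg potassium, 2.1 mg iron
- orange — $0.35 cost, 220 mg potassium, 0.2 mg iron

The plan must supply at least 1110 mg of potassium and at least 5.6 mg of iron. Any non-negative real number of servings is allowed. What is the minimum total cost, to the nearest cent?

This is a tiny linear program; its minimum lies at a vertex of the feasible set. List the vertices and price them.
bell pepper only: max(1110/204, 5.6/0.5) = 11.2 servings → $13.44.
black beans only: max(1110/324, 5.6/3.0) = 3.426 servings → $1.88.
pasta only: max(1110/50, 5.6/2.1) = 22.2 servings → $13.32.
orange only: max(1110/220, 5.6/0.2) = 28 servings → $9.80.
bell pepper + black beans with both tight: 3.368 servings and 1.305 servings → $4.76.
bell pepper + pasta with both tight: 5.084 servings and 1.456 servings → $6.97.
bell pepper + orange: intersection lies outside the first quadrant.
black beans + pasta: the both-tight solution has a negative serving — not a feasible corner.
black beans + orange with both tight: 1.697 servings and 2.546 servings → $1.82.
pasta + orange with both tight: 2.235 servings and 4.538 servings → $2.93.
So the least-cost plan costs $1.82.

$1.82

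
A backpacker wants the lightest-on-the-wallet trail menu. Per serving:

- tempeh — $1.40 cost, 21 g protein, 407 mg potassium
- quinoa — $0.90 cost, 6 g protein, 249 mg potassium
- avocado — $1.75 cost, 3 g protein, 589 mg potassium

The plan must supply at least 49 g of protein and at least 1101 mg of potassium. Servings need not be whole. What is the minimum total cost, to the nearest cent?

$3.71

tempeh only: max(49/21, 1101/407) = 2.705 servings → $3.79.
quinoa only: max(49/6, 1101/249) = 8.167 servings → $7.35.
avocado only: max(49/3, 1101/589) = 16.33 servings → $28.58.
tempeh + quinoa with both tight: 2.008 servings and 1.14 servings → $3.84.
tempeh + avocado with both tight: 2.293 servings and 0.2851 servings → $3.71.
quinoa + avocado: intersection lies outside the first quadrant.
Cheapest feasible corner: $3.71.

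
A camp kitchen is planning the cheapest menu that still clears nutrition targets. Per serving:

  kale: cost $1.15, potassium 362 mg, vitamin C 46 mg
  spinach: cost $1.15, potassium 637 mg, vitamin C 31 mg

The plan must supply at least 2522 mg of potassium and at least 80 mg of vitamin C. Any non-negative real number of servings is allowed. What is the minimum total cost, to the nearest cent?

For a min-cost LP with two ≥-constraints, a basic feasible solution has at most two positive variables.
kale only: max(2522/362, 80/46) = 6.967 servings → $8.01.
spinach only: max(2522/637, 80/31) = 3.959 servings → $4.55.
kale + spinach: the both-tight solution has a negative serving — not a feasible corner.
The minimum over all feasible corners is $4.55.

$4.55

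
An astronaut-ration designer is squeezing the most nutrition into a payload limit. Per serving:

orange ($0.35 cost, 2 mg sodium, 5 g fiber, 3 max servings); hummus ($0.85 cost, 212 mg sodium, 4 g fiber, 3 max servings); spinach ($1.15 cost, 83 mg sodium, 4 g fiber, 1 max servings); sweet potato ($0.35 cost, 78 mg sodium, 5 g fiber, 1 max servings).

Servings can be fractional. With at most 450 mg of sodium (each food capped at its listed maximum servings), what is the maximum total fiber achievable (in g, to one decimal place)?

29.3 g

Fiber per mg sodium: orange 2.5, sweet potato 0.0641, spinach 0.04819, hummus 0.01887.
Take 3 servings of orange: uses 6 mg sodium, +15.0 g fiber (running total 15.0 g).
Take 1 serving of sweet potato: uses 78 mg sodium, +5.0 g fiber (running total 20.0 g).
Take 1 serving of spinach: uses 83 mg sodium, +4.0 g fiber (running total 24.0 g).
Take 1.335 servings of hummus: uses 283 mg sodium, +5.3 g fiber (running total 29.3 g).
Greedy by best ratio exhausts the sodium allowance optimally: 29.3 g.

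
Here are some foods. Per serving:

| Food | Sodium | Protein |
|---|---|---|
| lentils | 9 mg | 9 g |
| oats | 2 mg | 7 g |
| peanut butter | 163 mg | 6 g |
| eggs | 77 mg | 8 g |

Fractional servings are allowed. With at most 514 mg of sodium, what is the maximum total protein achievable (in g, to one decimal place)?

1799.0 g

Protein per mg sodium: oats 3.5, lentils 1, eggs 0.1039, peanut butter 0.03681.
With no serving limits, spend the whole sodium allowance on oats: 514 mg / 2 mg × 7 g = 1799.0 g.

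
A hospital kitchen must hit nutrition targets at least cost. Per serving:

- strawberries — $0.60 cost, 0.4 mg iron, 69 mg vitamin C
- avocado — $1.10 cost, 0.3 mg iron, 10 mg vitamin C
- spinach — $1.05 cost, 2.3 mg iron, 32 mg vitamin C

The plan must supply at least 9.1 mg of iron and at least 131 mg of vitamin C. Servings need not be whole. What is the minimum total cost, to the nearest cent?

The cheapest plan sits at a corner of the feasible region — with two constraints it uses at most two foods.
strawberries only: max(9.1/0.4, 131/69) = 22.75 servings → $13.65.
avocado only: max(9.1/0.3, 131/10) = 30.33 servings → $33.37.
spinach only: max(9.1/2.3, 131/32) = 4.094 servings → $4.30.
strawberries + avocado with both targets exact would need a negative amount; discard.
strawberries + spinach with both tight: 0.06923 servings and 3.944 servings → $4.18.
avocado + spinach with both tight: 0.7537 servings and 3.858 servings → $4.88.
So the least-cost plan costs $4.18.

$4.18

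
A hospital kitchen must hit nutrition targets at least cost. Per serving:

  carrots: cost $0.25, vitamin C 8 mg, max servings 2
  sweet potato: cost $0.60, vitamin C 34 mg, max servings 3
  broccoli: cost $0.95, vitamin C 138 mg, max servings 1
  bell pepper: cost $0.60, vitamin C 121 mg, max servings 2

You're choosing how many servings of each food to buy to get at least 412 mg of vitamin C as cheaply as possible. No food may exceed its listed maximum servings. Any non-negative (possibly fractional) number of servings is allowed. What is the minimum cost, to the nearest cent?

$2.71

Cost per mg of vitamin C: bell pepper $0.0050, broccoli $0.0069, sweet potato $0.0176, carrots $0.0312.
Take 2 servings of bell pepper: +242.0 mg vitamin C for $1.20 (total $1.20, still need 170.0 mg).
Take 1 serving of broccoli: +138.0 mg vitamin C for $0.95 (total $2.15, still need 32.0 mg).
Take 0.9412 servings of sweet potato: +32.0 mg vitamin C for $0.56 (total $2.71, still need 0.0 mg).
Greedy by cheapest-per-mg is optimal for a single linear constraint, so the minimum cost is $2.71.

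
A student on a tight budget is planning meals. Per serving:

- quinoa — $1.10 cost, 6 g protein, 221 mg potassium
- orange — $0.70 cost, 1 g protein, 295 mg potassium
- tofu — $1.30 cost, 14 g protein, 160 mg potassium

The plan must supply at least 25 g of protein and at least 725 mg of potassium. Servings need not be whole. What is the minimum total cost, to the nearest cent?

$3.26

An LP optimum is at a vertex; with two nutrient constraints at most two foods are used. Check each candidate.
quinoa only: max(25/6, 725/221) = 4.167 servings → $4.58.
orange only: max(25/1, 725/295) = 25 servings → $17.50.
tofu only: max(25/14, 725/160) = 4.531 servings → $5.89.
quinoa + orange: intersection lies outside the first quadrant.
quinoa + tofu with both tight: 2.882 servings and 0.5506 servings → $3.89.
orange + tofu with both tight: 1.549 servings and 1.675 servings → $3.26.
The minimum over all feasible corners is $3.26.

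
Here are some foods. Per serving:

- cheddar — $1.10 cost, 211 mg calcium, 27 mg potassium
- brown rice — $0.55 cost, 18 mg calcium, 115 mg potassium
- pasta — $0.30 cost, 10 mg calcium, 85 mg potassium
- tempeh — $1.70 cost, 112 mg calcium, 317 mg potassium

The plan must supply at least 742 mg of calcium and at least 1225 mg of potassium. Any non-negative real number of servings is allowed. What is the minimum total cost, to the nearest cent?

Two binding constraints pin down two serving amounts, so the optimal mix uses at most two foods. The candidates are each food alone (scaled to the tighter of calcium/potassium) and each pair with both constraints tight.
cheddar only: max(742/211, 1225/27) = 45.37 servings → $49.91.
brown rice only: max(742/18, 1225/115) = 41.22 servings → $22.67.
pasta only: max(742/10, 1225/85) = 74.2 servings → $22.26.
tempeh only: max(742/112, 1225/317) = 6.625 servings → $11.26.
cheddar + brown rice with both tight: 2.661 servings and 10.03 servings → $8.44.
cheddar + pasta with both tight: 2.877 servings and 13.5 servings → $7.21.
cheddar + tempeh with both tight: 1.535 servings and 3.734 servings → $8.04.
brown rice + pasta: intersection lies outside the first quadrant.
brown rice + tempeh: the both-tight solution has a negative serving — not a feasible corner.
pasta + tempeh: intersection lies outside the first quadrant.
So the least-cost plan costs $7.21.

$7.21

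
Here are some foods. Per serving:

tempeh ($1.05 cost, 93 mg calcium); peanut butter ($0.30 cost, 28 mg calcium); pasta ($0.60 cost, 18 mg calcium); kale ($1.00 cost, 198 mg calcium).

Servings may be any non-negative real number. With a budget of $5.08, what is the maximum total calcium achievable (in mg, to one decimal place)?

1005.8 mg

Calcium per dollar: kale 198, peanut butter 93.33, tempeh 88.57, pasta 30.
With no serving limits, spend the whole cost allowance on kale: $5.08 / $1.00 × 198 mg = 1005.8 mg.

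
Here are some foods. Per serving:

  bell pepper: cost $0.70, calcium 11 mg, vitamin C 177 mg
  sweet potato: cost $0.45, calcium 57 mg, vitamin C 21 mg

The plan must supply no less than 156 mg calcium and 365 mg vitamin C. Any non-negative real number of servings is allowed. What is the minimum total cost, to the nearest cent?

For a min-cost LP with two ≥-constraints, a basic feasible solution has at most two positive variables.
bell pepper only: max(156/11, 365/177) = 14.18 servings → $9.93.
sweet potato only: max(156/57, 365/21) = 17.38 servings → $7.82.
bell pepper + sweet potato with both tight: 1.778 servings and 2.394 servings → $2.32.
The minimum over all feasible corners is $2.32.

$2.32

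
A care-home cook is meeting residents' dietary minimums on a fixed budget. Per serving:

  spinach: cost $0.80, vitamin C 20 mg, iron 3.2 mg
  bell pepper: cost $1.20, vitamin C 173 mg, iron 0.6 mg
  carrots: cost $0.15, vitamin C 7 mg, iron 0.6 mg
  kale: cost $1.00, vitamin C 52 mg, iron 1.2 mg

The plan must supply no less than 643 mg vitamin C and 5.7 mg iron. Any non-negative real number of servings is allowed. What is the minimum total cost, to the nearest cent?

With two linear requirements the optimum uses one or two foods; enumerate the corners.
spinach only: max(643/20, 5.7/3.2) = 32.15 servings → $25.72.
bell pepper only: max(643/173, 5.7/0.6) = 9.5 servings → $11.40.
carrots only: max(643/7, 5.7/0.6) = 91.86 servings → $13.78.
kale only: max(643/52, 5.7/1.2) = 12.37 servings → $12.37.
spinach + bell pepper with both tight: 1.108 servings and 3.589 servings → $5.19.
spinach + carrots: the both-tight solution has a negative serving — not a feasible corner.
spinach + kale: the both-tight solution has a negative serving — not a feasible corner.
bell pepper + carrots with both tight: 3.473 servings and 6.027 servings → $5.07.
bell pepper + kale with both tight: 2.694 servings and 3.403 servings → $6.64.
carrots + kale: intersection lies outside the first quadrant.
The minimum over all feasible corners is $5.07.

$5.07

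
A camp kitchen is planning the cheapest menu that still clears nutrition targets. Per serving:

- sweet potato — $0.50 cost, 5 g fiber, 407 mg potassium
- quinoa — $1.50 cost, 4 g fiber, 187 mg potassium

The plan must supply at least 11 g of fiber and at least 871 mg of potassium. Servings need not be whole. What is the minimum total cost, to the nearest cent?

Minimising a linear cost over {fiber ≥ 11, potassium ≥ 871, servings ≥ 0} — the optimum is at a vertex, using one or two foods.
sweet potato only: max(11/5, 871/407) = 2.2 servings → $1.10.
quinoa only: max(11/4, 871/187) = 4.658 servings → $6.99.
sweet potato + quinoa with both tight: 2.059 servings and 0.176 servings → $1.29.
So the least-cost plan costs $1.10.

$1.10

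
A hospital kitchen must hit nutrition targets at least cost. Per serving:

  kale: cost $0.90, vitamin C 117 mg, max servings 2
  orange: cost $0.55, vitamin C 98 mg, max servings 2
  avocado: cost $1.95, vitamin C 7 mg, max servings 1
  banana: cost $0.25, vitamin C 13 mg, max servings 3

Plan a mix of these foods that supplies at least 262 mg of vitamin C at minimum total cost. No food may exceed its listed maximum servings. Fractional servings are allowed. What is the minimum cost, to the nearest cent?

Cost per mg of vitamin C: orange $0.0056, kale $0.0077, banana $0.0192, avocado $0.2786.
Take 2 servings of orange: +196.0 mg vitamin C for $1.10 (total $1.10, still need 66.0 mg).
Take 0.5641 servings of kale: +66.0 mg vitamin C for $0.51 (total $1.61, still need 0.0 mg).
Filling from the cheapest source first is optimal under one linear minimum: $1.61.

$1.61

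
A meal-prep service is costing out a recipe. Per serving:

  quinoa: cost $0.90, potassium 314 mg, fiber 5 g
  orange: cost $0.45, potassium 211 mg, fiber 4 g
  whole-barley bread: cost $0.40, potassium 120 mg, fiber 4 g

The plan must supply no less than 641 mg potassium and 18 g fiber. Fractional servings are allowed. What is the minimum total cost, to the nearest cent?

With two linear requirements the optimum uses one or two foods; enumerate the corners.
quinoa only: max(641/314, 18/5) = 3.6 servings → $3.24.
orange only: max(641/211, 18/4) = 4.5 servings → $2.02.
whole-barley bread only: max(641/120, 18/4) = 5.342 servings → $2.14.
quinoa + orange: intersection lies outside the first quadrant.
quinoa + whole-barley bread with both tight: 0.6159 servings and 3.73 servings → $2.05.
orange + whole-barley bread with both tight: 1.11 servings and 3.39 servings → $1.86.
Cheapest feasible corner: $1.86.

$1.86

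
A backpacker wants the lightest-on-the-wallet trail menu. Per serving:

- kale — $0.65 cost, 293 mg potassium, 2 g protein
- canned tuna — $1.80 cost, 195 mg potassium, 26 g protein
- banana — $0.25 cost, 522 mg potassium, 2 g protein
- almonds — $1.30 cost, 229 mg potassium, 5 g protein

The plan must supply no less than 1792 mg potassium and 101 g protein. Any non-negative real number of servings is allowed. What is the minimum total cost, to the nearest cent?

$7.22

Compare the cost at each extreme point of the feasible region.
kale only: max(1792/293, 101/2) = 50.5 servings → $32.83.
canned tuna only: max(1792/195, 101/26) = 9.19 servings → $16.54.
banana only: max(1792/522, 101/2) = 50.5 servings → $12.62.
almonds only: max(1792/229, 101/5) = 20.2 servings → $26.26.
kale + canned tuna with both tight: 3.721 servings and 3.598 servings → $8.90.
kale + banana with both targets exact would need a negative amount; discard.
kale + almonds: intersection lies outside the first quadrant.
canned tuna + banana with both tight: 3.728 servings and 2.04 servings → $7.22.
canned tuna + almonds with both tight: 2.846 servings and 5.402 servings → $12.15.
banana + almonds: intersection lies outside the first quadrant.
Cheapest feasible corner: $7.22.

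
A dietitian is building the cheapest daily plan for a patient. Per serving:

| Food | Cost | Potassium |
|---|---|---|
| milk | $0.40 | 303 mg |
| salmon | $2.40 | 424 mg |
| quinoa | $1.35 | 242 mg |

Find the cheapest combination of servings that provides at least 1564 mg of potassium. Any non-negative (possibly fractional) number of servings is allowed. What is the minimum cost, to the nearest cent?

$2.06

Cost per mg of potassium: milk $0.0013, quinoa $0.0056, salmon $0.0057.
With no serving limits, use only milk: 1564 mg / 303 mg = 5.162 servings × $0.40 = $2.06.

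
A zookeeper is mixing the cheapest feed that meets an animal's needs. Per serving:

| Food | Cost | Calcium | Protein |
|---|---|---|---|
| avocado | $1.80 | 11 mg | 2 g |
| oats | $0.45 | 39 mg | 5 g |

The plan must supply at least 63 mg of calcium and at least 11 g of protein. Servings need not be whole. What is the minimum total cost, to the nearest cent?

Compare the cost at each extreme point of the feasible region.
avocado only: max(63/11, 11/2) = 5.727 servings → $10.31.
oats only: max(63/39, 11/5) = 2.2 servings → $0.99.
avocado + oats with both tight: 4.957 servings and 0.2174 servings → $9.02.
The minimum over all feasible corners is $0.99.

$0.99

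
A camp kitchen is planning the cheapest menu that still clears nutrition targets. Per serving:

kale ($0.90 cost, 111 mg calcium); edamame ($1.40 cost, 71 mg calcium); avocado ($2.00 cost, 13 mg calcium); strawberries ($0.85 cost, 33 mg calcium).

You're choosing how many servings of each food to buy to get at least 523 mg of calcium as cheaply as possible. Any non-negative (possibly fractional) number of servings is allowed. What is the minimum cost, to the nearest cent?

Cost per mg of calcium: kale $0.0081, edamame $0.0197, strawberries $0.0258, avocado $0.1538.
With no serving limits, use only kale: 523 mg / 111 mg = 4.712 servings × $0.90 = $4.24.

$4.24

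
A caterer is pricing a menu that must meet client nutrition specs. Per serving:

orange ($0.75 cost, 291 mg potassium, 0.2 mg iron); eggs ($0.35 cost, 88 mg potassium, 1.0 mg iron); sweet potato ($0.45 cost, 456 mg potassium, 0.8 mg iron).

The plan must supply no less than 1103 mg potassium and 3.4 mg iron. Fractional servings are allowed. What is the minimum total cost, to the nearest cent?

$1.54

A basic optimal solution has at most two foods positive. Try each food alone and each pair with both targets met exactly.
orange only: max(1103/291, 3.4/0.2) = 17 servings → $12.75.
eggs only: max(1103/88, 3.4/1.0) = 12.53 servings → $4.39.
sweet potato only: max(1103/456, 3.4/0.8) = 4.25 servings → $1.91.
orange + eggs with both tight: 2.94 servings and 2.812 servings → $3.19.
orange + sweet potato with both targets exact would need a negative amount; discard.
eggs + sweet potato with both tight: 1.732 servings and 2.085 servings → $1.54.
The minimum over all feasible corners is $1.54.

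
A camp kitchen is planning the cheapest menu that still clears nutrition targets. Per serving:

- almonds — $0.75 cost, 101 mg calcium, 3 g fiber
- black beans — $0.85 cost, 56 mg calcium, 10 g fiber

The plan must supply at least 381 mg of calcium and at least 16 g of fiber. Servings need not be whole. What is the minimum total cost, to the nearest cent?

The cheapest plan sits at a corner of the feasible region — with two constraints it uses at most two foods.
almonds only: max(381/101, 16/3) = 5.333 servings → $4.00.
black beans only: max(381/56, 16/10) = 6.804 servings → $5.78.
almonds + black beans with both tight: 3.461 servings and 0.5618 servings → $3.07.
The minimum over all feasible corners is $3.07.

$3.07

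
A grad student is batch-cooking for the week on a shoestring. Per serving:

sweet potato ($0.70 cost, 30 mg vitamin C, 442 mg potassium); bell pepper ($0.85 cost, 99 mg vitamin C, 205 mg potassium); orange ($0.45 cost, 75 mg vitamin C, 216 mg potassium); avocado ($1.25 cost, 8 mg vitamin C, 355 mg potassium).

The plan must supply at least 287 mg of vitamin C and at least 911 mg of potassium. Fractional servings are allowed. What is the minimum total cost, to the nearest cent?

Minimising a linear cost over {vitamin C ≥ 287, potassium ≥ 911, servings ≥ 0} — the optimum is at a vertex, using one or two foods.
sweet potato only: max(287/30, 911/442) = 9.567 servings → $6.70.
bell pepper only: max(287/99, 911/205) = 4.444 servings → $3.78.
orange only: max(287/75, 911/216) = 4.218 servings → $1.90.
avocado only: max(287/8, 911/355) = 35.88 servings → $44.84.
sweet potato + bell pepper with both tight: 0.8337 servings and 2.646 servings → $2.83.
sweet potato + orange with both tight: 0.2375 servings and 3.732 servings → $1.85.
sweet potato + avocado: intersection lies outside the first quadrant.
bell pepper + orange: the both-tight solution has a negative serving — not a feasible corner.
bell pepper + avocado with both tight: 2.823 servings and 0.9358 servings → $3.57.
orange + avocado with both tight: 3.8 servings and 0.2544 servings → $2.03.
Cheapest feasible corner: $1.85.

$1.85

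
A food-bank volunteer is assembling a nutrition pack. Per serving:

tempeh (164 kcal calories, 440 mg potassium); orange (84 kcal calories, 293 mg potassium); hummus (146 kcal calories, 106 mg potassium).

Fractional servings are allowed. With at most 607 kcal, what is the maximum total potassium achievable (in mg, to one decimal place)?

Potassium per kcal: orange 3.488, tempeh 2.683, hummus 0.726.
With no serving limits, spend the whole calories allowance on orange: 607 kcal / 84 kcal × 293 mg = 2117.3 mg.

2117.3 mg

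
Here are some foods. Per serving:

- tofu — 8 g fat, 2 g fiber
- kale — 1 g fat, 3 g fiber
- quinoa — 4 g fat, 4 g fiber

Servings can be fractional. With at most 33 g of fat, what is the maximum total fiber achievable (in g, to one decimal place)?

99.0 g

Fiber per g fat: kale 3, quinoa 1, tofu 0.25.
With no serving limits, spend the whole fat allowance on kale: 33 g / 1 g × 3 g = 99.0 g.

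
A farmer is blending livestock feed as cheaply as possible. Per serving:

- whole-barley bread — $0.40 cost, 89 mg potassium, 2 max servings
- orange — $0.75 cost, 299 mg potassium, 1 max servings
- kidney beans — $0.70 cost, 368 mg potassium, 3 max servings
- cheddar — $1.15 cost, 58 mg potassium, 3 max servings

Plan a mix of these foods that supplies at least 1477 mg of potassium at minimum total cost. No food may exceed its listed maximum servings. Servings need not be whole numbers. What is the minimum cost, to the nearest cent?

$3.18

Cost per mg of potassium: kidney beans $0.0019, orange $0.0025, whole-barley bread $0.0045, cheddar $0.0198.
Take 3 servings of kidney beans: +1104.0 mg potassium for $2.10 (total $2.10, still need 373.0 mg).
Take 1 serving of orange: +299.0 mg potassium for $0.75 (total $2.85, still need 74.0 mg).
Take 0.8315 servings of whole-barley bread: +74.0 mg potassium for $0.33 (total $3.18, still need 0.0 mg).
Greedy by cheapest-per-mg is optimal for a single linear constraint, so the minimum cost is $3.18.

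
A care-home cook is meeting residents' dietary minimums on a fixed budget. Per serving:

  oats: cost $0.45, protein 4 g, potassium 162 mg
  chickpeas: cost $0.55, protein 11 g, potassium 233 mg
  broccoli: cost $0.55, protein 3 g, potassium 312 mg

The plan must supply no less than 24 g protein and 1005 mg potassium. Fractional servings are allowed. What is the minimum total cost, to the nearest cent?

With two linear requirements the optimum uses one or two foods; enumerate the corners.
oats only: max(24/4, 1005/162) = 6.204 servings → $2.79.
chickpeas only: max(24/11, 1005/233) = 4.313 servings → $2.37.
broccoli only: max(24/3, 1005/312) = 8 servings → $4.40.
oats + chickpeas with both targets exact would need a negative amount; discard.
oats + broccoli with both tight: 5.87 servings and 0.1732 servings → $2.74.
chickpeas + broccoli with both tight: 1.637 servings and 1.999 servings → $2.00.
So the least-cost plan costs $2.00.

$2.00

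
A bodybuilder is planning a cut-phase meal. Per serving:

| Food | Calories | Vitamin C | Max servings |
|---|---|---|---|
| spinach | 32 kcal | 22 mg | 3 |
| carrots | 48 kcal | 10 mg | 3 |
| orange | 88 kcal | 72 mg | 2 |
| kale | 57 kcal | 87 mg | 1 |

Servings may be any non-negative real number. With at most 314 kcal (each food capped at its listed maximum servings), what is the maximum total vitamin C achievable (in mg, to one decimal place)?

Vitamin C per kcal: kale 1.526, orange 0.8182, spinach 0.6875, carrots 0.2083.
Take 1 serving of kale: uses 57 kcal, +87.0 mg vitamin C (running total 87.0 mg).
Take 2 servings of orange: uses 176 kcal, +144.0 mg vitamin C (running total 231.0 mg).
Take 2.531 servings of spinach: uses 81 kcal, +55.7 mg vitamin C (running total 286.7 mg).
Filling greedily by vitamin C-per-kcal is optimal for one linear limit, giving 286.7 mg.

286.7 mg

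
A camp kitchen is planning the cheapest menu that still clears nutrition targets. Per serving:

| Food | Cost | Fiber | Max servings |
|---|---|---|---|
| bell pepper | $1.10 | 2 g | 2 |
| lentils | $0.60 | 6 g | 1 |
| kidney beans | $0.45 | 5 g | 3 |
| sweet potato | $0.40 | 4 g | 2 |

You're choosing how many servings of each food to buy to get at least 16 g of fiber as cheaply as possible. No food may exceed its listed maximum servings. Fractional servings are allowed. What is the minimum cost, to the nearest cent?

Cost per g of fiber: kidney beans $0.0900, lentils $0.1000, sweet potato $0.1000, bell pepper $0.5500.
Take 3 servings of kidney beans: +15.0 g fiber for $1.35 (total $1.35, still need 1.0 g).
Take 0.1667 servings of lentils: +1.0 g fiber for $0.10 (total $1.45, still need 0.0 g).
Greedy by cheapest-per-g is optimal for a single linear constraint, so the minimum cost is $1.45.

$1.45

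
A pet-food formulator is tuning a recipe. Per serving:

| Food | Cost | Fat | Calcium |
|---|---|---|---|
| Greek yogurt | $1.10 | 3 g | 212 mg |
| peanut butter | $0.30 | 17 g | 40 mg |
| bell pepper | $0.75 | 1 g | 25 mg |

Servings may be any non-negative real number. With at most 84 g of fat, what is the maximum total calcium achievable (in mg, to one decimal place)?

Calcium per g fat: Greek yogurt 70.67, bell pepper 25, peanut butter 2.353.
With no serving limits, spend the whole fat allowance on Greek yogurt: 84 g / 3 g × 212 mg = 5936.0 mg.

5936.0 mg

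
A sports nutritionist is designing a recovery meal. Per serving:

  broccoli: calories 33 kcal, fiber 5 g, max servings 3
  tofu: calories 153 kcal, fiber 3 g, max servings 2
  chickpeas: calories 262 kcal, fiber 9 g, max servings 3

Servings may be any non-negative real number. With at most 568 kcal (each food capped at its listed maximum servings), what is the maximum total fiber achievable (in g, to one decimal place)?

31.1 g

Fiber per kcal: broccoli 0.1515, chickpeas 0.03435, tofu 0.01961.
Take 3 servings of broccoli: uses 99 kcal, +15.0 g fiber (running total 15.0 g).
Take 1.79 servings of chickpeas: uses 469 kcal, +16.1 g fiber (running total 31.1 g).
Filling greedily by fiber-per-kcal is optimal for one linear limit, giving 31.1 g.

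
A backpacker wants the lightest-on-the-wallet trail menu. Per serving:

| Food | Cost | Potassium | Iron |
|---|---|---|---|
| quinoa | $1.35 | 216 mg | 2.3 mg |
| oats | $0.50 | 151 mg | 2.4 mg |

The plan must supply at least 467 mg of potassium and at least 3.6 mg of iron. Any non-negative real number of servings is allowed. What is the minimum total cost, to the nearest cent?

The cheapest plan sits at a corner of the feasible region — with two constraints it uses at most two foods.
quinoa only: max(467/216, 3.6/2.3) = 2.162 servings → $2.92.
oats only: max(467/151, 3.6/2.4) = 3.093 servings → $1.55.
quinoa + oats: the both-tight solution has a negative serving — not a feasible corner.
The minimum over all feasible corners is $1.55.

$1.55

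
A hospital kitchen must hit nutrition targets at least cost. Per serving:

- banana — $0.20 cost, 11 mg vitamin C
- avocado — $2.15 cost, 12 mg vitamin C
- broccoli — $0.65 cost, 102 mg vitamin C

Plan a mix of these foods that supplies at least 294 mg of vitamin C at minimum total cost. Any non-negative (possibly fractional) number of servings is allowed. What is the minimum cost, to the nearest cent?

Cost per mg of vitamin C: broccoli $0.0064, banana $0.0182, avocado $0.1792.
With no serving limits, use only broccoli: 294 mg / 102 mg = 2.882 servings × $0.65 = $1.87.

$1.87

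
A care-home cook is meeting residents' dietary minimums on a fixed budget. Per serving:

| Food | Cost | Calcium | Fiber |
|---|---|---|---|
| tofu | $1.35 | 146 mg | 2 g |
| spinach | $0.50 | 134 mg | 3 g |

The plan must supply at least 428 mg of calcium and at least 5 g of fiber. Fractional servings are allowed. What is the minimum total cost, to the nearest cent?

$1.60

An LP optimum is at a vertex; with two nutrient constraints at most two foods are used. Check each candidate.
tofu only: max(428/146, 5/2) = 2.932 servings → $3.96.
spinach only: max(428/134, 5/3) = 3.194 servings → $1.60.
tofu + spinach: intersection lies outside the first quadrant.
The minimum over all feasible corners is $1.60.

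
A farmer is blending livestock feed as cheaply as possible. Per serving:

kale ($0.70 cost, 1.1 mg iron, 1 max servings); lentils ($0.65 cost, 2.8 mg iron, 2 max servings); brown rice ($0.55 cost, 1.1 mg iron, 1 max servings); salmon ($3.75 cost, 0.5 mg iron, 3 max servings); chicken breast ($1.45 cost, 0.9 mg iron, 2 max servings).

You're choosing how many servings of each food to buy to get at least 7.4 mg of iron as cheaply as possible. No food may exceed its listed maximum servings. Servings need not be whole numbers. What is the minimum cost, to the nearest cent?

Cost per mg of iron: lentils $0.2321, brown rice $0.5000, kale $0.6364, chicken breast $1.6111, salmon $7.5000.
Take 2 servings of lentils: +5.6 mg iron for $1.30 (total $1.30, still need 1.8 mg).
Take 1 serving of brown rice: +1.1 mg iron for $0.55 (total $1.85, still need 0.7 mg).
Take 0.6364 servings of kale: +0.7 mg iron for $0.45 (total $2.30, still need 0.0 mg).
Greedy by cheapest-per-mg is optimal for a single linear constraint, so the minimum cost is $2.30.

$2.30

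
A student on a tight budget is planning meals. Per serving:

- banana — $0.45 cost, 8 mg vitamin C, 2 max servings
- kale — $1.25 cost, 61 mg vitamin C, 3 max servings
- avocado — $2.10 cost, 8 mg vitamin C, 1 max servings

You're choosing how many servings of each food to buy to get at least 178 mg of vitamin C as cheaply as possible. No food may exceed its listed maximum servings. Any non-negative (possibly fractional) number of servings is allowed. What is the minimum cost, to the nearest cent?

Cost per mg of vitamin C: kale $0.0205, banana $0.0563, avocado $0.2625.
Take 2.918 servings of kale: +178.0 mg vitamin C for $3.65 (total $3.65, still need 0.0 mg).
Filling from the cheapest source first is optimal under one linear minimum: $3.65.

$3.65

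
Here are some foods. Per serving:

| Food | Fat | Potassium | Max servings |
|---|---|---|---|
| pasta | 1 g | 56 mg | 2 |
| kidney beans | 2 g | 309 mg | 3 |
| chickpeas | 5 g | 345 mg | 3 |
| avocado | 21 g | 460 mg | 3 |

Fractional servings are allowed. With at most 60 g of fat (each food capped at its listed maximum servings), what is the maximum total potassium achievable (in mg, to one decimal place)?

Potassium per g fat: kidney beans 154.5, chickpeas 69, pasta 56, avocado 21.9.
Take 3 servings of kidney beans: uses 6 g fat, +927.0 mg potassium (running total 927.0 mg).
Take 3 servings of chickpeas: uses 15 g fat, +1035.0 mg potassium (running total 1962.0 mg).
Take 2 servings of pasta: uses 2 g fat, +112.0 mg potassium (running total 2074.0 mg).
Take 1.762 servings of avocado: uses 37 g fat, +810.5 mg potassium (running total 2884.5 mg).
Greedy by best ratio exhausts the fat allowance optimally: 2884.5 mg.

2884.5 mg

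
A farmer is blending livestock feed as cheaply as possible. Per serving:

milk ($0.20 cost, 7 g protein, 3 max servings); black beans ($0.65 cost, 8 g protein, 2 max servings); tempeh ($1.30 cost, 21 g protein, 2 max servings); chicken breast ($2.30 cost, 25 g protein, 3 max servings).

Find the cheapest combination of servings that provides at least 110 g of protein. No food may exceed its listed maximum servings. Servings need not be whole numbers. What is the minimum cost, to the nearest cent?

Cost per g of protein: milk $0.0286, tempeh $0.0619, black beans $0.0813, chicken breast $0.0920.
Take 3 servings of milk: +21.0 g protein for $0.60 (total $0.60, still need 89.0 g).
Take 2 servings of tempeh: +42.0 g protein for $2.60 (total $3.20, still need 47.0 g).
Take 2 servings of black beans: +16.0 g protein for $1.30 (total $4.50, still need 31.0 g).
Take 1.24 servings of chicken breast: +31.0 g protein for $2.85 (total $7.35, still need 0.0 g).
Filling from the cheapest source first is optimal under one linear minimum: $7.35.

$7.35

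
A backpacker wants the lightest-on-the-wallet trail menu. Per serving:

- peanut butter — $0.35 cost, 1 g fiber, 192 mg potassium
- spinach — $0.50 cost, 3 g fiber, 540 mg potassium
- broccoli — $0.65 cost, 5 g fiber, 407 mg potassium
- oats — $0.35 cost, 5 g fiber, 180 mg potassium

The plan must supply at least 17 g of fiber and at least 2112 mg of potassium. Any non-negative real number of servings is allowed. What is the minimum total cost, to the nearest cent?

At the optimum either one food covers both requirements or two foods hit both targets exactly; no other combination can be cheaper.
peanut butter only: max(17/1, 2112/192) = 17 servings → $5.95.
spinach only: max(17/3, 2112/540) = 5.667 servings → $2.83.
broccoli only: max(17/5, 2112/407) = 5.189 servings → $3.37.
oats only: max(17/5, 2112/180) = 11.73 servings → $4.11.
peanut butter + spinach: the both-tight solution has a negative serving — not a feasible corner.
peanut butter + broccoli with both tight: 6.584 servings and 2.083 servings → $3.66.
peanut butter + oats with both tight: 9.615 servings and 1.477 servings → $3.88.
spinach + broccoli with both tight: 2.462 servings and 1.923 servings → $2.48.
spinach + oats with both tight: 3.472 servings and 1.317 servings → $2.20.
broccoli + oats with both targets exact would need a negative amount; discard.
So the least-cost plan costs $2.20.

$2.20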